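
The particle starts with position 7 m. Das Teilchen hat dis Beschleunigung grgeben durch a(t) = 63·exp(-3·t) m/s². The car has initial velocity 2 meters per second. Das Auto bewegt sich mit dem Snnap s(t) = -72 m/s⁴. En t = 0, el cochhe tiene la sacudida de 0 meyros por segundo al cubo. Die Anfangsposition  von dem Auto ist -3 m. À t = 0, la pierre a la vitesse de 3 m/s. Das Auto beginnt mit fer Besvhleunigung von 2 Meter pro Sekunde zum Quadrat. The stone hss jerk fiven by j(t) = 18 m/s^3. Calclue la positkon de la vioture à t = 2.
Nous devons trouver la primitive de notre équation du snap s(t) = -72 4 fois. En prenant ∫s(t)dt et en appliquant j(0) = 0, nous trouvons j(t) = -72·t. En prenant ∫j(t)dt et en appliquant a(0) = 2, nous trouvons a(t) = 2 - 36·t^2. La primitive de l'accélération, avec v(0) = 2, donne la vitesse: v(t) = -12·t^3 + 2·t + 2. En intégrant la vitesse et en utilisant la condition initiale x(0) = -3, nous obtenons x(t) = -3·t^4 + t^2 + 2·t - 3. De l'équation de la position x(t) = -3·t^4 + t^2 + 2·t - 3, nous substituons t = 2 pour obtenir x = -43.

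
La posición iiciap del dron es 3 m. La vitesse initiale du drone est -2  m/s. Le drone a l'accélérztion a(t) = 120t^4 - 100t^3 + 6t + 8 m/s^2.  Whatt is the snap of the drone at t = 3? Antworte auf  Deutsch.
Um dies zu lösen, müssen wir 2 Ableitungen unserer Gleichung für die Beschleunigung a(t) = 120·t^4 - 100·t^3 + 6·t + 8 nehmen. Die Ableitung von der Beschleunigung ergibt den Ruck: j(t) = 480·t^3 - 300·t^2 + 6. Die Ableitung von dem Ruck ergibt den Snap: s(t) = 1440·t^2 - 600·t. Mit s(t) = 1440·t^2 - 600·t und Einsetzen von t = 3, finden wir s = 11160.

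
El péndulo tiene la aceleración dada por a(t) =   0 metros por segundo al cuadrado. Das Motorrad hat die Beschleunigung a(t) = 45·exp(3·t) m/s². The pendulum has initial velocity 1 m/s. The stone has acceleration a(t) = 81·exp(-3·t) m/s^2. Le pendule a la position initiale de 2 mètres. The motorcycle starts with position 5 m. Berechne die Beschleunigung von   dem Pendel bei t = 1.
Aus der Gleichung für die Beschleunigung a(t) = 0, setzen wir t = 1 ein und erhalten a = 0.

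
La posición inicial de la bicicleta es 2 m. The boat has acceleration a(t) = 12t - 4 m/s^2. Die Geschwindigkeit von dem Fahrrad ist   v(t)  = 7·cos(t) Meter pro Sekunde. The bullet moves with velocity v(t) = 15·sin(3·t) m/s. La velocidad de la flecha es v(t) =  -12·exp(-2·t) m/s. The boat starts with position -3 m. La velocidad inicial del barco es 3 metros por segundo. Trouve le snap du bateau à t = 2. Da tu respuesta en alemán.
Wir müssen unsere Gleichung für die Beschleunigung a(t) = 12·t - 4 2-mal ableiten. Durch Ableiten von der Beschleunigung erhalten wir den Ruck: j(t) = 12. Mit d/dt von j(t) finden wir s(t) = 0. Mit s(t) = 0 und Einsetzen von t = 2, finden wir s = 0.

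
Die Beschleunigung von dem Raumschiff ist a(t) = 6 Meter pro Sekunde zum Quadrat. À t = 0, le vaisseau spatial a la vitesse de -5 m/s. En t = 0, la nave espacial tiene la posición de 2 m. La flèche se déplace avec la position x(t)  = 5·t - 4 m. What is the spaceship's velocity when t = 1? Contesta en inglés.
To find the answer, we compute 1 antiderivative of a(t) = 6. Taking ∫a(t)dt and applying v(0) = -5, we find v(t) = 6·t - 5. We have velocity v(t) = 6·t - 5. Substituting t = 1: v(1) = 1.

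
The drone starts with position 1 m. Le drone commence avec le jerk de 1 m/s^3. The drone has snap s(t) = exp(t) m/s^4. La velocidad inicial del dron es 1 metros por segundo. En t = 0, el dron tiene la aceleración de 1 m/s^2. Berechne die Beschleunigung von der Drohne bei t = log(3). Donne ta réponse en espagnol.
Debemos encontrar la integral de nuestra ecuación del snap s(t) = exp(t) 2 veces. Tomando ∫s(t)dt y aplicando j(0) = 1, encontramos j(t) = exp(t). La integral de la sacudida, con a(0) = 1, da la aceleración: a(t) = exp(t). De la ecuación de la aceleración a(t) = exp(t), sustituimos t = log(3) para obtener a = 3.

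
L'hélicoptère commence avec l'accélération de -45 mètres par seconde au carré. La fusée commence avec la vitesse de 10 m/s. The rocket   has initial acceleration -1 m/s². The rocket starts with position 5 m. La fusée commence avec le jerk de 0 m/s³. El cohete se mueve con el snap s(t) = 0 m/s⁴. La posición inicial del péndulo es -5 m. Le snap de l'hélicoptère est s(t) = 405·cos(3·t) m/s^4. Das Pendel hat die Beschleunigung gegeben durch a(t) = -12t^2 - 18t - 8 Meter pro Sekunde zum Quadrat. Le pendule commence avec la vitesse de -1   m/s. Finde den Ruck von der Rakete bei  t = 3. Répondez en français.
En partant du snap s(t) = 0, nous prenons 1 primitive. L'intégrale du snap est le jerk. En utilisant j(0) = 0, nous obtenons j(t) = 0. En utilisant j(t) = 0 et en substituant t = 3, nous trouvons j = 0.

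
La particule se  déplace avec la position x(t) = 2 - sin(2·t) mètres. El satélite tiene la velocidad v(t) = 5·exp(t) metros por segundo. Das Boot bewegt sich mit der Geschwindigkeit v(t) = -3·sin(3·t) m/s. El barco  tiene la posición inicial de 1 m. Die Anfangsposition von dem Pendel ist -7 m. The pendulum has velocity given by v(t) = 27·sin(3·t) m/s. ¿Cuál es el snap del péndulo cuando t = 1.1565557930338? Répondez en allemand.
Wir müssen unsere Gleichung für die Geschwindigkeit v(t) = 27·sin(3·t) 3-mal ableiten. Durch Ableiten von der Geschwindigkeit erhalten wir die Beschleunigung: a(t) = 81·cos(3·t). Die Ableitung von der Beschleunigung ergibt den Ruck: j(t) = -243·sin(3·t). Die Ableitung von dem Ruck ergibt den Snap: s(t) = -729·cos(3·t). Mit s(t) = -729·cos(3·t) und Einsetzen von t = 1.1565557930338, finden wir s = 690.118392491987.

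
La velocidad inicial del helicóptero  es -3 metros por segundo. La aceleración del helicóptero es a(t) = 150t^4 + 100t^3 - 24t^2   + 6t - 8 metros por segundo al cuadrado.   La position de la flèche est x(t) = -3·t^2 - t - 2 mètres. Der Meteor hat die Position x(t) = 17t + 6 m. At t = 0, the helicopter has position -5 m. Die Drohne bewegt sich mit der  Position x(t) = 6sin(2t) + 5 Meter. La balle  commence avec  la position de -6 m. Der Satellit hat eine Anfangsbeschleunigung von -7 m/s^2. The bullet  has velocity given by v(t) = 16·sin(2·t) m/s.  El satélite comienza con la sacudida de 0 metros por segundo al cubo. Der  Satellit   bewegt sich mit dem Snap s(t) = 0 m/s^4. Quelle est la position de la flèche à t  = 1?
De l'équation de la position x(t) = -3·t^2 - t - 2, nous substituons t = 1 pour obtenir x = -6.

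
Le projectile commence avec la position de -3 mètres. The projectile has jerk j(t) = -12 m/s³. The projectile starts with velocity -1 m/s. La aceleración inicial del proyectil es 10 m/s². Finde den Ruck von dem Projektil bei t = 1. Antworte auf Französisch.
Nous avons le jerk j(t) = -12. En substituant t = 1: j(1) = -12.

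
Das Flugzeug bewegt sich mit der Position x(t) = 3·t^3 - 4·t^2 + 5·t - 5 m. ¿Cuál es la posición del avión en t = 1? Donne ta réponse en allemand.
Mit x(t) = 3·t^3 - 4·t^2 + 5·t - 5 und Einsetzen von t = 1, finden wir x = -1.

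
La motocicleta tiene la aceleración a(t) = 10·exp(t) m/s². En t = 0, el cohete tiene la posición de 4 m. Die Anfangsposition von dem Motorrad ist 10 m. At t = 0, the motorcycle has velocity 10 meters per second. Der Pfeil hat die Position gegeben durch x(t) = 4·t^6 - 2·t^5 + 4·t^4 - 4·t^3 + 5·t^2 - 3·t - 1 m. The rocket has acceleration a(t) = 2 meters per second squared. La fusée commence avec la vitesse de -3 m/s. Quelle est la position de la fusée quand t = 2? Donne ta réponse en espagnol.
Partiendo de la aceleración a(t) = 2, tomamos 2 antiderivadas. La integral de la aceleración, con v(0) = -3, da la velocidad: v(t) = 2·t - 3. La integral de la velocidad es la posición. Usando x(0) = 4, obtenemos x(t) = t^2 - 3·t + 4. De la ecuación de la posición x(t) = t^2 - 3·t + 4, sustituimos t = 2 para obtener x = 2.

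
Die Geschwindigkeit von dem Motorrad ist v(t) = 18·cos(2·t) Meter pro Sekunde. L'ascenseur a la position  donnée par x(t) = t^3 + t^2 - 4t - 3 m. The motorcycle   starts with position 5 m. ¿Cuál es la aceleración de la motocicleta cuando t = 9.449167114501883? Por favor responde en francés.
Nous devons dériver notre équation de la vitesse v(t) = 18·cos(2·t) 1 fois. En prenant d/dt de v(t), nous trouvons a(t) = -36·sin(2·t). En utilisant a(t) = -36·sin(2·t) et en substituant t = 9.449167114501883, nous trouvons a = -1.75532279540353.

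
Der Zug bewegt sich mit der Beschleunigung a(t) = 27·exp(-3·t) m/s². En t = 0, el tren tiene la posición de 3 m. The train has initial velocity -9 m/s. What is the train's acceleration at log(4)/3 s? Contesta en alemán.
Mit a(t) = 27·exp(-3·t) und Einsetzen von t = log(4)/3, finden wir a = 27/4.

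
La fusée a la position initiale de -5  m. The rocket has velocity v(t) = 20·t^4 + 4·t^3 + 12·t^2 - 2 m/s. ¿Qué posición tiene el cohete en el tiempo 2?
Para resolver esto, necesitamos tomar 1 integral de nuestra ecuación de la velocidad v(t) = 20·t^4 + 4·t^3 + 12·t^2 - 2. La integral de la velocidad es la posición. Usando x(0) = -5, obtenemos x(t) = 4·t^5 + t^4 + 4·t^3 - 2·t - 5. De la ecuación de la posición x(t) = 4·t^5 + t^4 + 4·t^3 - 2·t - 5, sustituimos t = 2 para obtener x = 167.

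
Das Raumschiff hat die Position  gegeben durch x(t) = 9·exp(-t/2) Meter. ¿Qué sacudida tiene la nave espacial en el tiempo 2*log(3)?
Debemos derivar nuestra ecuación de la posición x(t) = 9·exp(-t/2) 3 veces. La derivada de la posición da la velocidad: v(t) = -9·exp(-t/2)/2. Tomando d/dt de v(t), encontramos a(t) = 9·exp(-t/2)/4. La derivada de la aceleración da la sacudida: j(t) = -9·exp(-t/2)/8. Usando j(t) = -9·exp(-t/2)/8 y sustituyendo t = 2*log(3), encontramos j = -3/8.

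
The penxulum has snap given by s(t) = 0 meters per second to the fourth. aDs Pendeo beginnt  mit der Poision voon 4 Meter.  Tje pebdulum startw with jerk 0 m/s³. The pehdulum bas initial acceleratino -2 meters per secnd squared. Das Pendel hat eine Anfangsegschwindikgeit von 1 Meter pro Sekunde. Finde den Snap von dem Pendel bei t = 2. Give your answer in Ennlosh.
Using s(t) = 0 and substituting t = 2, we find s = 0.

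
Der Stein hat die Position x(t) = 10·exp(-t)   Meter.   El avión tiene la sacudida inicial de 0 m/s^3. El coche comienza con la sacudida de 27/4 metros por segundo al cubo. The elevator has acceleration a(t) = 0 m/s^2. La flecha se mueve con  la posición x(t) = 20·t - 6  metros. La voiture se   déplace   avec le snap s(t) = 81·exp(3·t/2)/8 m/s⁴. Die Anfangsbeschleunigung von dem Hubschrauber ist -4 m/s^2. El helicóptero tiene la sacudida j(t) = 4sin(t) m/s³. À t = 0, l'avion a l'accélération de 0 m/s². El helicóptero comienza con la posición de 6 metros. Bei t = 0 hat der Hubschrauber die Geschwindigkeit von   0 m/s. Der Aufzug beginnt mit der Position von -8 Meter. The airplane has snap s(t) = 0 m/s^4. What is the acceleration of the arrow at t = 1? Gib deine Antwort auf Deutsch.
Um dies zu lösen, müssen wir 2 Ableitungen unserer Gleichung für die Position x(t) = 20·t - 6 nehmen. Mit d/dt von x(t) finden wir v(t) = 20. Mit d/dt von v(t) finden wir a(t) = 0. Aus der Gleichung für die Beschleunigung a(t) = 0, setzen wir t = 1 ein und erhalten a = 0.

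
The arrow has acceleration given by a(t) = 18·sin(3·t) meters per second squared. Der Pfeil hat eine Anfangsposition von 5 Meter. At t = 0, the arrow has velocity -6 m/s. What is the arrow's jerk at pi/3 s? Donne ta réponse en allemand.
Wir müssen unsere Gleichung für die Beschleunigung a(t) = 18·sin(3·t) 1-mal ableiten. Die Ableitung von der Beschleunigung ergibt den Ruck: j(t) = 54·cos(3·t). Aus der Gleichung für den Ruck j(t) = 54·cos(3·t), setzen wir t = pi/3 ein und erhalten j = -54.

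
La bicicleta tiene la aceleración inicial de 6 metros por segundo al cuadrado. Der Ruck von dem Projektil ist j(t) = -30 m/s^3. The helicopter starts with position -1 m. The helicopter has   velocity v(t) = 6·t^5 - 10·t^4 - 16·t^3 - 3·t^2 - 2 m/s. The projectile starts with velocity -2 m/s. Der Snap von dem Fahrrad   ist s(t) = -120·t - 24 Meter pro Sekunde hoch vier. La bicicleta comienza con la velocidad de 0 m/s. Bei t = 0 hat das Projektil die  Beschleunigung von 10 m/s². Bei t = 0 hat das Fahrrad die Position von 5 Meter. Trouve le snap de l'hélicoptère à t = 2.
Pour résoudre ceci, nous devons prendre 3 dérivées de notre équation de la vitesse v(t) = 6·t^5 - 10·t^4 - 16·t^3 - 3·t^2 - 2. En prenant d/dt de v(t), nous trouvons a(t) = 30·t^4 - 40·t^3 - 48·t^2 - 6·t. En prenant d/dt de a(t), nous trouvons j(t) = 120·t^3 - 120·t^2 - 96·t - 6. En prenant d/dt de j(t), nous trouvons s(t) = 360·t^2 - 240·t - 96. En utilisant s(t) = 360·t^2 - 240·t - 96 et en substituant t = 2, nous trouvons s = 864.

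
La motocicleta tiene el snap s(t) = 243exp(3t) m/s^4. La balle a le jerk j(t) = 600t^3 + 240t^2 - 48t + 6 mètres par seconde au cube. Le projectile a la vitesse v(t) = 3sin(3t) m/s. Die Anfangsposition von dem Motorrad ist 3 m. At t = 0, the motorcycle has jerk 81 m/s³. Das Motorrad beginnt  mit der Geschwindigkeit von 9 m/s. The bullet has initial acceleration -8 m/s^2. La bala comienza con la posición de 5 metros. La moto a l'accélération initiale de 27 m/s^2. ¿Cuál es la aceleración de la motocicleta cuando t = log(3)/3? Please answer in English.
To solve this, we need to take 2 antiderivatives of our snap equation s(t) = 243·exp(3·t). Integrating snap and using the initial condition j(0) = 81, we get j(t) = 81·exp(3·t). The antiderivative of jerk, with a(0) = 27, gives acceleration: a(t) = 27·exp(3·t). Using a(t) = 27·exp(3·t) and substituting t = log(3)/3, we find a = 81.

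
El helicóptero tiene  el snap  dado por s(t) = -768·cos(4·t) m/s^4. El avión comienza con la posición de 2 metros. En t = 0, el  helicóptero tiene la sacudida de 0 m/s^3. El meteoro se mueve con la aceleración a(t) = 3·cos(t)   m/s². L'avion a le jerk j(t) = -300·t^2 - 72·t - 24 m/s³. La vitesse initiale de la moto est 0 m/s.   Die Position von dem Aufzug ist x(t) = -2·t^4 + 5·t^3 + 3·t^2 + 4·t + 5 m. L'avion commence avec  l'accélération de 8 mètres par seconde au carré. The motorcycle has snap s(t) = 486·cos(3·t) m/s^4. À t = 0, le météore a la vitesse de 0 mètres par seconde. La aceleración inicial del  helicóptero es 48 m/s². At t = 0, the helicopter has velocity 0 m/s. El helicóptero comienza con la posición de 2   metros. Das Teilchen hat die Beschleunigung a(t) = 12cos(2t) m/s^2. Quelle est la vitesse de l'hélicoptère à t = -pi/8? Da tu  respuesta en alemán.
Wir müssen unsere Gleichung für den Snap s(t) = -768·cos(4·t) 3-mal integrieren. Die Stammfunktion von dem Snap ist der Ruck. Mit j(0) = 0 erhalten wir j(t) = -192·sin(4·t). Die Stammfunktion von dem Ruck ist die Beschleunigung. Mit a(0) = 48 erhalten wir a(t) = 48·cos(4·t). Durch Integration von der Beschleunigung und Verwendung der Anfangsbedingung v(0) = 0, erhalten wir v(t) = 12·sin(4·t). Wir haben die Geschwindigkeit v(t) = 12·sin(4·t). Durch Einsetzen von t = -pi/8: v(-pi/8) = -12.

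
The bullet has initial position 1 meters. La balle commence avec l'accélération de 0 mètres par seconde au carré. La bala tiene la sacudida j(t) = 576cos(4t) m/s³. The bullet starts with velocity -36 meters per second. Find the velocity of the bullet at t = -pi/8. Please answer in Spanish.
Debemos encontrar la antiderivada de nuestra ecuación de la sacudida j(t) = 576·cos(4·t) 2 veces. La antiderivada de la sacudida es la aceleración. Usando a(0) = 0, obtenemos a(t) = 144·sin(4·t). La integral de la aceleración es la velocidad. Usando v(0) = -36, obtenemos v(t) = -36·cos(4·t). Usando v(t) = -36·cos(4·t) y sustituyendo t = -pi/8, encontramos v = 0.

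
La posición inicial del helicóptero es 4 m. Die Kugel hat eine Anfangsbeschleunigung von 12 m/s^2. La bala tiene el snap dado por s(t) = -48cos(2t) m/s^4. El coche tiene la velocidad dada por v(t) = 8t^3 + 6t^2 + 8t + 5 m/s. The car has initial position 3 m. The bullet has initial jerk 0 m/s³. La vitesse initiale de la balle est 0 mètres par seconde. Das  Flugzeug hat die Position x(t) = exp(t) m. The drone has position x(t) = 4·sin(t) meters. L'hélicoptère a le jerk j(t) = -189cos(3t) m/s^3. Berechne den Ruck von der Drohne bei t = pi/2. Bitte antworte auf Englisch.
To solve this, we need to take 3 derivatives of our position equation x(t) = 4·sin(t). Taking d/dt of x(t), we find v(t) = 4·cos(t). The derivative of velocity gives acceleration: a(t) = -4·sin(t). The derivative of acceleration gives jerk: j(t) = -4·cos(t). From the given jerk equation j(t) = -4·cos(t), we substitute t = pi/2 to get j = 0.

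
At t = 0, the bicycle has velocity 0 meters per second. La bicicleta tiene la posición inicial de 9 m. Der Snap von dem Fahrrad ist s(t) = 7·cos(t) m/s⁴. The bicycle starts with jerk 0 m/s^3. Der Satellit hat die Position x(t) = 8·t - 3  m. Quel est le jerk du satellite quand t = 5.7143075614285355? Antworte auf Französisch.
Nous devons dériver notre équation de la position x(t) = 8·t - 3 3 fois. En dérivant la position, nous obtenons la vitesse: v(t) = 8. La dérivée de la vitesse donne l'accélération: a(t) = 0. En dérivant l'accélération, nous obtenons le jerk: j(t) = 0. En utilisant j(t) = 0 et en substituant t = 5.7143075614285355, nous trouvons j = 0.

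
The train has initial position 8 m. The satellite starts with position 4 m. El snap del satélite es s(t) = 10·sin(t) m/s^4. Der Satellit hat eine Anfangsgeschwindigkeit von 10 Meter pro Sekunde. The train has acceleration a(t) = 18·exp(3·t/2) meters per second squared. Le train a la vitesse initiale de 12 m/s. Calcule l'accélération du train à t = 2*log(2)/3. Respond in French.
Nous avons l'accélération a(t) = 18·exp(3·t/2). En substituant t = 2*log(2)/3: a(2*log(2)/3) = 36.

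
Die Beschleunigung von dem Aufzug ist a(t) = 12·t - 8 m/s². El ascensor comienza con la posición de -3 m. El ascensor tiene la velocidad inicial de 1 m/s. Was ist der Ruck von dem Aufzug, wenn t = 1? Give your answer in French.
En partant de l'accélération a(t) = 12·t - 8, nous prenons 1 dérivée. En dérivant l'accélération, nous obtenons le jerk: j(t) = 12. En utilisant j(t) = 12 et en substituant t = 1, nous trouvons j = 12.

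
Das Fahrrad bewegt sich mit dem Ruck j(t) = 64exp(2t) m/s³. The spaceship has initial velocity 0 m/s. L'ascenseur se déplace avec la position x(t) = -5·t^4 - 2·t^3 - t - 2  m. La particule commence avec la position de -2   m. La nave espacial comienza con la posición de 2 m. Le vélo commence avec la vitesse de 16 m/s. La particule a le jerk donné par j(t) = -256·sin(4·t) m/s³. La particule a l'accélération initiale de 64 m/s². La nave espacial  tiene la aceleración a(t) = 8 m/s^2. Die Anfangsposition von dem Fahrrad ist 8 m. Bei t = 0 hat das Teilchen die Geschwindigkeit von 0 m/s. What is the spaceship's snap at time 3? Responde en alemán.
Um dies zu lösen, müssen wir 2 Ableitungen unserer Gleichung für die Beschleunigung a(t) = 8 nehmen. Durch Ableiten von der Beschleunigung erhalten wir den Ruck: j(t) = 0. Mit d/dt von j(t) finden wir s(t) = 0. Aus der Gleichung für den Snap s(t) = 0, setzen wir t = 3 ein und erhalten s = 0.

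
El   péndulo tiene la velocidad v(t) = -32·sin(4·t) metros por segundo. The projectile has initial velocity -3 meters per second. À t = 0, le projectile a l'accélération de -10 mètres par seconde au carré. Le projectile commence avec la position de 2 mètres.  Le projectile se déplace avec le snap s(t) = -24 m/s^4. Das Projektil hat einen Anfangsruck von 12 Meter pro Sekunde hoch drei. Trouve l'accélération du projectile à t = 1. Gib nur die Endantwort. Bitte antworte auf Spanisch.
En t = 1, a = -10.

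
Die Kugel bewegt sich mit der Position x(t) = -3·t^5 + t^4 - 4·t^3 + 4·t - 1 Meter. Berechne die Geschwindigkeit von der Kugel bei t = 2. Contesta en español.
Para resolver esto, necesitamos tomar 1 derivada de nuestra ecuación de la posición x(t) = -3·t^5 + t^4 - 4·t^3 + 4·t - 1. Derivando la posición, obtenemos la velocidad: v(t) = -15·t^4 + 4·t^3 - 12·t^2 + 4. Usando v(t) = -15·t^4 + 4·t^3 - 12·t^2 + 4 y sustituyendo t = 2, encontramos v = -252.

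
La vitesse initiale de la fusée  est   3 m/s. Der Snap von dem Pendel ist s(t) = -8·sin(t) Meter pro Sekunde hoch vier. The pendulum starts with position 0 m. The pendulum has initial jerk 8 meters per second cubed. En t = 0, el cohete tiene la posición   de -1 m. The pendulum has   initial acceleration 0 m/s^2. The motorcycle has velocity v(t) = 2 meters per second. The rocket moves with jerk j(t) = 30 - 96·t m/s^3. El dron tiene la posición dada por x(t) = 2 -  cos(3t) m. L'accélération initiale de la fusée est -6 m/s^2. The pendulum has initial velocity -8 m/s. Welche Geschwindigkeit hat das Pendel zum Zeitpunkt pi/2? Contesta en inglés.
We need to integrate our snap equation s(t) = -8·sin(t) 3 times. Finding the integral of s(t) and using j(0) = 8: j(t) = 8·cos(t). The antiderivative of jerk, with a(0) = 0, gives acceleration: a(t) = 8·sin(t). Taking ∫a(t)dt and applying v(0) = -8, we find v(t) = -8·cos(t). We have velocity v(t) = -8·cos(t). Substituting t = pi/2: v(pi/2) = 0.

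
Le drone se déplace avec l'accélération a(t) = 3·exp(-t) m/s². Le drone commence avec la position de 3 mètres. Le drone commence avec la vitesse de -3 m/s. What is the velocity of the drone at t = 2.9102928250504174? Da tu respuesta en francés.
Pour résoudre ceci, nous devons prendre 1 intégrale de notre équation de l'accélération a(t) = 3·exp(-t). L'intégrale de l'accélération, avec v(0) = -3, donne la vitesse: v(t) = -3·exp(-t). Nous avons la vitesse v(t) = -3·exp(-t). En substituant t = 2.9102928250504174: v(2.9102928250504174) = -0.163379341038505.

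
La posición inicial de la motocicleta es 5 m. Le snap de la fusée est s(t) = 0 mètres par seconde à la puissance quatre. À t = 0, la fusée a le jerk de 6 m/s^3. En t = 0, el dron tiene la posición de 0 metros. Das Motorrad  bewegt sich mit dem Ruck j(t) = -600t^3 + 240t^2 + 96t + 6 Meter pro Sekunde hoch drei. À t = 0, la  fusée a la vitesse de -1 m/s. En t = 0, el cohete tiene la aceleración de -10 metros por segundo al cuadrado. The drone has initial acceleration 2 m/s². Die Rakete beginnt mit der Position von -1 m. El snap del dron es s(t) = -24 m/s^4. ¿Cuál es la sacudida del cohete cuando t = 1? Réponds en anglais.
To solve this, we need to take 1 antiderivative of our snap equation s(t) = 0. Taking ∫s(t)dt and applying j(0) = 6, we find j(t) = 6. From the given jerk equation j(t) = 6, we substitute t = 1 to get j = 6.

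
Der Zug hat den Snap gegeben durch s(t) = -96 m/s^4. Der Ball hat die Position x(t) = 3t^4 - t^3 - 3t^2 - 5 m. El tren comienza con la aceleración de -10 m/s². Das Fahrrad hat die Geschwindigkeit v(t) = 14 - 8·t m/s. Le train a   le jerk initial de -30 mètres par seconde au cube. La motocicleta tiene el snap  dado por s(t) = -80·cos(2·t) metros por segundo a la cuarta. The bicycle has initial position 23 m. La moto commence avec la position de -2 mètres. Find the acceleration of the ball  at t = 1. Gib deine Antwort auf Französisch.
En partant de la position x(t) = 3·t^4 - t^3 - 3·t^2 - 5, nous prenons 2 dérivées. En dérivant la position, nous obtenons la vitesse: v(t) = 12·t^3 - 3·t^2 - 6·t. En prenant d/dt de v(t), nous trouvons a(t) = 36·t^2 - 6·t - 6. Nous avons l'accélération a(t) = 36·t^2 - 6·t - 6. En substituant t = 1: a(1) = 24.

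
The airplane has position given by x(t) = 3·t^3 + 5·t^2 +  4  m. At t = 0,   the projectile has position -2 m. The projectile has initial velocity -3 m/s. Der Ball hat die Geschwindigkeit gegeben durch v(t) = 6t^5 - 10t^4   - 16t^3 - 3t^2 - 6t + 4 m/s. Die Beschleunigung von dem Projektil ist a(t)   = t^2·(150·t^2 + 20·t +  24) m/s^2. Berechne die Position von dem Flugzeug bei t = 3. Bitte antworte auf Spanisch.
De la ecuación de la posición x(t) = 3·t^3 + 5·t^2 + 4, sustituimos t = 3 para obtener x = 130.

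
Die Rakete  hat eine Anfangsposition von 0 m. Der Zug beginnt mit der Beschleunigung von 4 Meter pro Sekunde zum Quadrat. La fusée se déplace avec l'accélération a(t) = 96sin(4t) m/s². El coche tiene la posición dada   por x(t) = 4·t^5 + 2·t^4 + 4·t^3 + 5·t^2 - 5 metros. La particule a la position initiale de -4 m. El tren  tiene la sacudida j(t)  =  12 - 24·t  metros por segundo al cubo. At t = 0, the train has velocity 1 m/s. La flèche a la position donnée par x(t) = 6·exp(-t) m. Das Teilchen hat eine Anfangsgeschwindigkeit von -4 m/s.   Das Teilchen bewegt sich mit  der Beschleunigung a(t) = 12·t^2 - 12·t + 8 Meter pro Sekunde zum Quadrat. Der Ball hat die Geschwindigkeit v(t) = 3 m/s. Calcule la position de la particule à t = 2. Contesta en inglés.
To find the answer, we compute 2 antiderivatives of a(t) = 12·t^2 - 12·t + 8. The integral of acceleration is velocity. Using v(0) = -4, we get v(t) = 4·t^3 - 6·t^2 + 8·t - 4. Taking ∫v(t)dt and applying x(0) = -4, we find x(t) = t^4 - 2·t^3 + 4·t^2 - 4·t - 4. Using x(t) = t^4 - 2·t^3 + 4·t^2 - 4·t - 4 and substituting t = 2, we find x = 4.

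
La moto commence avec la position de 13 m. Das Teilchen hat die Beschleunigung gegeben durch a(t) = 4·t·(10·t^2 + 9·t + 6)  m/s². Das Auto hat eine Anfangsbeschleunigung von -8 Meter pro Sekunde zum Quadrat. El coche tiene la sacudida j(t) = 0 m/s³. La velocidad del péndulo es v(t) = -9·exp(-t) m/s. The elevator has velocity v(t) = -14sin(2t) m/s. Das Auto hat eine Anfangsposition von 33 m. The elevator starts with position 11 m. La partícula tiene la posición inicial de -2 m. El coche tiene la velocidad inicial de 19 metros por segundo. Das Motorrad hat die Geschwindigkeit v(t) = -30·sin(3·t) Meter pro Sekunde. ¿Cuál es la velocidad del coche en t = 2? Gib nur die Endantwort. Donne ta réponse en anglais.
At t = 2, v = 3.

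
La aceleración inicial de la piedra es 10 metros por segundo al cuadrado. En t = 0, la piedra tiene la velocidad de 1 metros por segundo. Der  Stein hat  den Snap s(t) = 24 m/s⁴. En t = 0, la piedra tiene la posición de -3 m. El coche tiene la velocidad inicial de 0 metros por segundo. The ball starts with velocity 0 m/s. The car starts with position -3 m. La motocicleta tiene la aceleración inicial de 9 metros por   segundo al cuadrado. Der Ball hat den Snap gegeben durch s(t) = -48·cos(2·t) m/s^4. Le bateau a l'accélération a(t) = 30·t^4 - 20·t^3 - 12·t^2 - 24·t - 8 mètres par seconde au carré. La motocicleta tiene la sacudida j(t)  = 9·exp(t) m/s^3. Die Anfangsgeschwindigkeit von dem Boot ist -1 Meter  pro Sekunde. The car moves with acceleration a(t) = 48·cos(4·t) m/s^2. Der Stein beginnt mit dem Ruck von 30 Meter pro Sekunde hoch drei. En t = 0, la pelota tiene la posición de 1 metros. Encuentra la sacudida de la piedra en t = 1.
Debemos encontrar la integral de nuestra ecuación del snap s(t) = 24 1 vez. La integral del snap, con j(0) = 30, da la sacudida: j(t) = 24·t + 30. Usando j(t) = 24·t + 30 y sustituyendo t = 1, encontramos j = 54.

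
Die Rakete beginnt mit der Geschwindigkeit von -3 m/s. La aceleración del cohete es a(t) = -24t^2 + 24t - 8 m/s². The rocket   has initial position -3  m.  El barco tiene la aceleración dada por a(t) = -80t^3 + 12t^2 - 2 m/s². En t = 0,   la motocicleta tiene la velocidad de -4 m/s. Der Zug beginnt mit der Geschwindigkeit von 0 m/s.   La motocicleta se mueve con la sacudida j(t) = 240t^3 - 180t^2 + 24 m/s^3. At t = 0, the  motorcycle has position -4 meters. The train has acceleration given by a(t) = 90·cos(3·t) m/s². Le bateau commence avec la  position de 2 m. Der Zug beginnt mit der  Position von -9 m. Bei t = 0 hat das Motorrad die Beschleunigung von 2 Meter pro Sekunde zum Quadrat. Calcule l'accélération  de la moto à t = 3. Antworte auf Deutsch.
Um dies zu lösen, müssen wir 1 Integral unserer Gleichung für den Ruck j(t) = 240·t^3 - 180·t^2 + 24 finden. Die Stammfunktion von dem Ruck, mit a(0) = 2, ergibt die Beschleunigung: a(t) = 60·t^4 - 60·t^3 + 24·t + 2. Wir haben die Beschleunigung a(t) = 60·t^4 - 60·t^3 + 24·t + 2. Durch Einsetzen von t = 3: a(3) = 3314.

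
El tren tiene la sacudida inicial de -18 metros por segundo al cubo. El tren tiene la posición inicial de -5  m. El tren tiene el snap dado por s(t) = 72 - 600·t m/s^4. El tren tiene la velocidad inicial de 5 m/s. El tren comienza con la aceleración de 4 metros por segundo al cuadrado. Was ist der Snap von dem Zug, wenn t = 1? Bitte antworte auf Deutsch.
Wir haben den Snap s(t) = 72 - 600·t. Durch Einsetzen von t = 1: s(1) = -528.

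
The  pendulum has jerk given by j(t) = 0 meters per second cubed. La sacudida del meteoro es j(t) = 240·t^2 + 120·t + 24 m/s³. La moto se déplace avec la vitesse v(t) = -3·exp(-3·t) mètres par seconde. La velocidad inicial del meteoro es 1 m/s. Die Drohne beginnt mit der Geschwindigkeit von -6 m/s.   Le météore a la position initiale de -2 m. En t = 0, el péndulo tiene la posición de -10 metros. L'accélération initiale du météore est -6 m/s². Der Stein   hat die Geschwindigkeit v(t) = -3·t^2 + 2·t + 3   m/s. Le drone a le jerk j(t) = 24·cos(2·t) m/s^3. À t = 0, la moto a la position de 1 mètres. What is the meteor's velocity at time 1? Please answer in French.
Pour résoudre ceci, nous devons prendre 2 intégrales de notre équation du jerk j(t) = 240·t^2 + 120·t + 24. En prenant ∫j(t)dt et en appliquant a(0) = -6, nous trouvons a(t) = 80·t^3 + 60·t^2 + 24·t - 6. L'intégrale de l'accélération, avec v(0) = 1, donne la vitesse: v(t) = 20·t^4 + 20·t^3 + 12·t^2 - 6·t + 1. De l'équation de la vitesse v(t) = 20·t^4 + 20·t^3 + 12·t^2 - 6·t + 1, nous substituons t = 1 pour obtenir v = 47.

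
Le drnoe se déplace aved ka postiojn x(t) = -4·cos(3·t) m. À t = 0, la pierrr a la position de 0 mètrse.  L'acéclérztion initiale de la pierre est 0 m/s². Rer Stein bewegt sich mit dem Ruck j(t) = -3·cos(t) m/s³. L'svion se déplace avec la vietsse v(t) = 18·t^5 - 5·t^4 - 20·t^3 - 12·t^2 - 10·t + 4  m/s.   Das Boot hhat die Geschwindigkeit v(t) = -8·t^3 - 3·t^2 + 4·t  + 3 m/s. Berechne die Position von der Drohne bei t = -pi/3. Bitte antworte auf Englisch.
Using x(t) = -4·cos(3·t) and substituting t = -pi/3, we find x = 4.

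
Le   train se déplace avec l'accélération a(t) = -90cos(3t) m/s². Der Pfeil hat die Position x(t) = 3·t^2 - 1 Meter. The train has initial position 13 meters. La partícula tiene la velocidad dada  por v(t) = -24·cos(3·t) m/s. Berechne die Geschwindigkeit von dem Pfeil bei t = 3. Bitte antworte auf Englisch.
To solve this, we need to take 1 derivative of our position equation x(t) = 3·t^2 - 1. The derivative of position gives velocity: v(t) = 6·t. From the given velocity equation v(t) = 6·t, we substitute t = 3 to get v = 18.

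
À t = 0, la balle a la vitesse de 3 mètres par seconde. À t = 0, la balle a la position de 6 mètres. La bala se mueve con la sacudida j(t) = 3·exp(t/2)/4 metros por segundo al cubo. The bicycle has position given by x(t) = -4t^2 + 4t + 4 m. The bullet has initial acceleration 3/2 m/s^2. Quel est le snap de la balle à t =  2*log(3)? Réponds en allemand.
Wir müssen unsere Gleichung für den Ruck j(t) = 3·exp(t/2)/4 1-mal ableiten. Durch Ableiten von dem Ruck erhalten wir den Snap: s(t) = 3·exp(t/2)/8. Wir haben den Snap s(t) = 3·exp(t/2)/8. Durch Einsetzen von t = 2*log(3): s(2*log(3)) = 9/8.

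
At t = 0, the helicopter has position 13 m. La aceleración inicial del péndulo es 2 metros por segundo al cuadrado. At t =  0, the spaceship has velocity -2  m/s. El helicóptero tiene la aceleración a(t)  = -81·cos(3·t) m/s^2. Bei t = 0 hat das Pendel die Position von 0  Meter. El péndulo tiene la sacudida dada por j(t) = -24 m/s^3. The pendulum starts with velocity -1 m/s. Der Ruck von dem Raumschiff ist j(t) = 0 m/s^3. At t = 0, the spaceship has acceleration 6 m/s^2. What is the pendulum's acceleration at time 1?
We must find the antiderivative of our jerk equation j(t) = -24 1 time. The antiderivative of jerk, with a(0) = 2, gives acceleration: a(t) = 2 - 24·t. We have acceleration a(t) = 2 - 24·t. Substituting t = 1: a(1) = -22.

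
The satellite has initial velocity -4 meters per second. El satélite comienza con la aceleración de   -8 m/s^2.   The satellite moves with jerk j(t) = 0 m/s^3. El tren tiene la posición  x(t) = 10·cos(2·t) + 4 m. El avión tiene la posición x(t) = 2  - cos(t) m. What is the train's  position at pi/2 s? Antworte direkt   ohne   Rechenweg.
x(pi/2) = -6.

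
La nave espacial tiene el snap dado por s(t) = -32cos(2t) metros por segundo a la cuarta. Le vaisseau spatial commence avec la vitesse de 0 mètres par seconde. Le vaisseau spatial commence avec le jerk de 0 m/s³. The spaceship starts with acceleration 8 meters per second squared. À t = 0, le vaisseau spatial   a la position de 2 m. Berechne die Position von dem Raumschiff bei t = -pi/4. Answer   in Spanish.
Partiendo del snap s(t) = -32·cos(2·t), tomamos 4 integrales. La antiderivada del snap, con j(0) = 0, da la sacudida: j(t) = -16·sin(2·t). Integrando la sacudida y usando la condición inicial a(0) = 8, obtenemos a(t) = 8·cos(2·t). Integrando la aceleración y usando la condición inicial v(0) = 0, obtenemos v(t) = 4·sin(2·t). La integral de la velocidad es la posición. Usando x(0) = 2, obtenemos x(t) = 4 - 2·cos(2·t). De la ecuación de la posición x(t) = 4 - 2·cos(2·t), sustituimos t = -pi/4 para obtener x = 4.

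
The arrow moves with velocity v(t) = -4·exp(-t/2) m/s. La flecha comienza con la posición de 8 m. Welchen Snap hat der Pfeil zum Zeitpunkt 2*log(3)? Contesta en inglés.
We must differentiate our velocity equation v(t) = -4·exp(-t/2) 3 times. Differentiating velocity, we get acceleration: a(t) = 2·exp(-t/2). Differentiating acceleration, we get jerk: j(t) = -exp(-t/2). Differentiating jerk, we get snap: s(t) = exp(-t/2)/2. We have snap s(t) = exp(-t/2)/2. Substituting t = 2*log(3): s(2*log(3)) = 1/6.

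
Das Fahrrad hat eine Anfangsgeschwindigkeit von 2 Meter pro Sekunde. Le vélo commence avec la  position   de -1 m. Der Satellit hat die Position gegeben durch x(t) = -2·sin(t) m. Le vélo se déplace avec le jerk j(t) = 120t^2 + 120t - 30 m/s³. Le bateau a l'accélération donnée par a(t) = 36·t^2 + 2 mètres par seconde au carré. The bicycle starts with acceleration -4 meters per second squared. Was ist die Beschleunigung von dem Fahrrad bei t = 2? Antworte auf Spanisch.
Necesitamos integrar nuestra ecuación de la sacudida j(t) = 120·t^2 + 120·t - 30 1 vez. Tomando ∫j(t)dt y aplicando a(0) = -4, encontramos a(t) = 40·t^3 + 60·t^2 - 30·t - 4. De la ecuación de la aceleración a(t) = 40·t^3 + 60·t^2 - 30·t - 4, sustituimos t = 2 para obtener a = 496.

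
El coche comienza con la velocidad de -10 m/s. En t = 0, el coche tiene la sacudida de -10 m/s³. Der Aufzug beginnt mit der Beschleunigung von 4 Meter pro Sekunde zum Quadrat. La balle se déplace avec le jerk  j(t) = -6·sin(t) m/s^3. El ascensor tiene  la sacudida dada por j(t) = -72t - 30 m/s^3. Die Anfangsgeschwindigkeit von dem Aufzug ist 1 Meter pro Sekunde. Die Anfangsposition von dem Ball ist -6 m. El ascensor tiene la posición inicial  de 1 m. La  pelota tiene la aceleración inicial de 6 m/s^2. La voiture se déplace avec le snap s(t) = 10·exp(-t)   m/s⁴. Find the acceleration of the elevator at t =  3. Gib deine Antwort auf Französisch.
Pour résoudre ceci, nous devons prendre 1 intégrale de notre équation du jerk j(t) = -72·t - 30. En prenant ∫j(t)dt et en appliquant a(0) = 4, nous trouvons a(t) = -36·t^2 - 30·t + 4. De l'équation de l'accélération a(t) = -36·t^2 - 30·t + 4, nous substituons t = 3 pour obtenir a = -410.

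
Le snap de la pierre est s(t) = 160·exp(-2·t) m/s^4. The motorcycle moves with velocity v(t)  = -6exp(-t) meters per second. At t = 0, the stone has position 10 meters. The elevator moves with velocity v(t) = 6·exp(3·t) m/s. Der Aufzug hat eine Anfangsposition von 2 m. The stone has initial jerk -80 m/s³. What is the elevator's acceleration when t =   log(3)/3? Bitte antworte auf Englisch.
To solve this, we need to take 1 derivative of our velocity equation v(t) = 6·exp(3·t). Differentiating velocity, we get acceleration: a(t) = 18·exp(3·t). Using a(t) = 18·exp(3·t) and substituting t = log(3)/3, we find a = 54.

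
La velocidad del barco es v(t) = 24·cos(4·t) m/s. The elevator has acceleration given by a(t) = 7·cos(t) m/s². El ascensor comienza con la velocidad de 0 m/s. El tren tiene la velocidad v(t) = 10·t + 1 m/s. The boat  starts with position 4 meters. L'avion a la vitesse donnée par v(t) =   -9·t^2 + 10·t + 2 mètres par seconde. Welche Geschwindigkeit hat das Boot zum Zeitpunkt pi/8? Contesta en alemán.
Wir haben die Geschwindigkeit v(t) = 24·cos(4·t). Durch Einsetzen von t = pi/8: v(pi/8) = 0.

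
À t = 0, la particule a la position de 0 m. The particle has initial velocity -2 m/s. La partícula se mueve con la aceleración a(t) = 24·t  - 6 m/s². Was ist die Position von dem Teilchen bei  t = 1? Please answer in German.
Wir müssen unsere Gleichung für die Beschleunigung a(t) = 24·t - 6 2-mal integrieren. Das Integral von der Beschleunigung, mit v(0) = -2, ergibt die Geschwindigkeit: v(t) = 12·t^2 - 6·t - 2. Durch Integration von der Geschwindigkeit und Verwendung der Anfangsbedingung x(0) = 0, erhalten wir x(t) = 4·t^3 - 3·t^2 - 2·t. Aus der Gleichung für die Position x(t) = 4·t^3 - 3·t^2 - 2·t, setzen wir t = 1 ein und erhalten x = -1.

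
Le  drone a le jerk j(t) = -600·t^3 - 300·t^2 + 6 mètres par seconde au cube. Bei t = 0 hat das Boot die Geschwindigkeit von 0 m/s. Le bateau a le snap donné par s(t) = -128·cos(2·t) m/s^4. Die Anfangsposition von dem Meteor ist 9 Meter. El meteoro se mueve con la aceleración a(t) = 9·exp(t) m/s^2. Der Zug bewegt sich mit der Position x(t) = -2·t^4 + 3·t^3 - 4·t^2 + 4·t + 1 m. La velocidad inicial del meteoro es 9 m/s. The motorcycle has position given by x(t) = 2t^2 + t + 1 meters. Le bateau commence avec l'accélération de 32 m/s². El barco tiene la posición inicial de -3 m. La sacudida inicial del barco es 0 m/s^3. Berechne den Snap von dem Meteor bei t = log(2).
Wir müssen unsere Gleichung für die Beschleunigung a(t) = 9·exp(t) 2-mal ableiten. Die Ableitung von der Beschleunigung ergibt den Ruck: j(t) = 9·exp(t). Mit d/dt von j(t) finden wir s(t) = 9·exp(t). Aus der Gleichung für den Snap s(t) = 9·exp(t), setzen wir t = log(2) ein und erhalten s = 18.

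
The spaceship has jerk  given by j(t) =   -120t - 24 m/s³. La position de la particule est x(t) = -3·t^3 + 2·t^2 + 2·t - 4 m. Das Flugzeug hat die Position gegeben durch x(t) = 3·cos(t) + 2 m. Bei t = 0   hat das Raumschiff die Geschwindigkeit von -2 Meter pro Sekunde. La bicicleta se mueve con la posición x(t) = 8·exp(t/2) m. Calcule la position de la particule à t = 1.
En utilisant x(t) = -3·t^3 + 2·t^2 + 2·t - 4 et en substituant t = 1, nous trouvons x = -3.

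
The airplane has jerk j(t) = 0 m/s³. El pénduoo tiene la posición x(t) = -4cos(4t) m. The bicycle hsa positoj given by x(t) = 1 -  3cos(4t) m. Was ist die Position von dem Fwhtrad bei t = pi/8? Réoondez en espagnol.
De la ecuación de la posición x(t) = 1 - 3·cos(4·t), sustituimos t = pi/8 para obtener x = 1.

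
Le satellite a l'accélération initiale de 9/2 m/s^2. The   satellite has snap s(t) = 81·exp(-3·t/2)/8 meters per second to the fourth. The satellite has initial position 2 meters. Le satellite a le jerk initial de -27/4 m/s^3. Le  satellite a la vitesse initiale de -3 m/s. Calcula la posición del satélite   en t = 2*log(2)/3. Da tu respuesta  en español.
Partiendo del snap s(t) = 81·exp(-3·t/2)/8, tomamos 4 integrales. La antiderivada del snap es la sacudida. Usando j(0) = -27/4, obtenemos j(t) = -27·exp(-3·t/2)/4. Tomando ∫j(t)dt y aplicando a(0) = 9/2, encontramos a(t) = 9·exp(-3·t/2)/2. La integral de la aceleración, con v(0) = -3, da la velocidad: v(t) = -3·exp(-3·t/2). La integral de la velocidad es la posición. Usando x(0) = 2, obtenemos x(t) = 2·exp(-3·t/2). De la ecuación de la posición x(t) = 2·exp(-3·t/2), sustituimos t = 2*log(2)/3 para obtener x = 1.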